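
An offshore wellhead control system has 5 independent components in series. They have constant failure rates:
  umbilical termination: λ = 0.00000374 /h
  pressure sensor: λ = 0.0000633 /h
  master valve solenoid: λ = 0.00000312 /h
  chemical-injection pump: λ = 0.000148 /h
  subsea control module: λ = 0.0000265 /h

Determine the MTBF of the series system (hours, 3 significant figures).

4090

Series of exponential components: λ_sys = Σ λ_i
λ_sys = 0.00000374 + 0.0000633 + 0.00000312 + 0.000148 + 0.0000265 = 2.4466e-04 /h
MTBF = 1 / λ_sys = 4090 h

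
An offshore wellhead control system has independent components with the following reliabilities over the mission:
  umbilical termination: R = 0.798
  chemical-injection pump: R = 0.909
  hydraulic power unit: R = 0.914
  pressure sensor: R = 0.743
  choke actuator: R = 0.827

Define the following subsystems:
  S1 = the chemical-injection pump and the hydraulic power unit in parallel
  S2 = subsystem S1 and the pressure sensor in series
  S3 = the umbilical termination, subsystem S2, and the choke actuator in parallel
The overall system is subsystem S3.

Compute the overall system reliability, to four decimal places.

Parallel (chemical-injection pump and hydraulic power unit): 1 − (1 − 0.909000)(1 − 0.914000) = 0.992174
Series ([0.992174] and pressure sensor): 0.992174 × 0.743000 = 0.737185
Parallel (umbilical termination, [0.737185], and choke actuator): 1 − (1 − 0.798000)(1 − 0.737185)(1 − 0.827000) = 0.9908

0.9908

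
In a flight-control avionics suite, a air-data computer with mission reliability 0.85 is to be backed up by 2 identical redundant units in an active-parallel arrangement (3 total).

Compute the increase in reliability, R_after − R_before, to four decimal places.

R_before = 0.85
R_after = 1 − (1 − 0.85)^3 = 0.9966
ΔR = 0.9966 − 0.85 = 0.1466

0.1466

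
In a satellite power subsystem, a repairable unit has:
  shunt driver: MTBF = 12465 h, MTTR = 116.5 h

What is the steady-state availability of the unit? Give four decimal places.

A(shunt driver) = MTBF/(MTBF+MTTR) = 12465/(12465+116.5) = 0.9907

0.9907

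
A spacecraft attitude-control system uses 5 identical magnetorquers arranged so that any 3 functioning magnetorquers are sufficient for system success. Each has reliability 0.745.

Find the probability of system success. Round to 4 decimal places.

0.8911

R = Σ_{i=3}^{5} C(5,i) p^i (1−p)^{5−i} with p = 0.745
C(5,3)·0.745^3·0.255^2 = 0.268874
C(5,4)·0.745^4·0.255^1 = 0.392767
C(5,5)·0.745^5·0.255^0 = 0.229499
Sum = 0.8911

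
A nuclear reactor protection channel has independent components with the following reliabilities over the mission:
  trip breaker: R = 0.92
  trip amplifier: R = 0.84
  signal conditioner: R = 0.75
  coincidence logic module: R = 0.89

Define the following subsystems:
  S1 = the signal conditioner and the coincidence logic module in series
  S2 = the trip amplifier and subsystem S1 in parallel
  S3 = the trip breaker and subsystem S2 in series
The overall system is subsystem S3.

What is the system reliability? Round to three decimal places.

0.871

Series (signal conditioner and coincidence logic module): 0.75000 × 0.89000 = 0.66750
Parallel (trip amplifier and [0.66750]): 1 − (1 − 0.84000)(1 − 0.66750) = 0.94680
Series (trip breaker and [0.94680]): 0.92000 × 0.94680 = 0.871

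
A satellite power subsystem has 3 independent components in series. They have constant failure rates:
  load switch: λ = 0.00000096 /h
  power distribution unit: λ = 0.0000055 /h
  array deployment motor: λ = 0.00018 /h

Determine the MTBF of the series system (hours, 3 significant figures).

Series of exponential components: λ_sys = Σ λ_i
λ_sys = 0.00000096 + 0.0000055 + 0.00018 = 1.8646e-04 /h
MTBF = 1 / λ_sys = 5360 h

5360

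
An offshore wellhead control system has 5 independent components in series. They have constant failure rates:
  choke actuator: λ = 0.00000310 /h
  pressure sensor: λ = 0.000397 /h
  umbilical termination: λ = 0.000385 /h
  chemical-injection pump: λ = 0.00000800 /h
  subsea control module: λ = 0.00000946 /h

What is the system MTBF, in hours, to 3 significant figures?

Series of exponential components: λ_sys = Σ λ_i
λ_sys = 0.00000310 + 0.000397 + 0.000385 + 0.00000800 + 0.00000946 = 8.0256e-04 /h
MTBF = 1 / λ_sys = 1250 h

1250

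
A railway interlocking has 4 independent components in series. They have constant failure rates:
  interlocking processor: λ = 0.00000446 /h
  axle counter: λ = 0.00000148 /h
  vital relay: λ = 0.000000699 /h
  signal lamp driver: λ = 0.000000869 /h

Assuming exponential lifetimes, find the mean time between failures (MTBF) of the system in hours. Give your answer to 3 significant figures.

Series of exponential components: λ_sys = Σ λ_i
λ_sys = 0.00000446 + 0.00000148 + 0.000000699 + 0.000000869 = 7.5080e-06 /h
MTBF = 1 / λ_sys = 133000 h

133000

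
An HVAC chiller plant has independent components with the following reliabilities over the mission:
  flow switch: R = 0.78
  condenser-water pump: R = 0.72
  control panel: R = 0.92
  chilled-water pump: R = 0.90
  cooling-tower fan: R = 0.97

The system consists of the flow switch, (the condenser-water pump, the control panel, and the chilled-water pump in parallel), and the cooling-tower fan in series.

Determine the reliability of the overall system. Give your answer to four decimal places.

Parallel (condenser-water pump, control panel, and chilled-water pump): 1 − (1 − 0.720000)(1 − 0.920000)(1 − 0.900000) = 0.997760
Series (flow switch, [0.997760], and cooling-tower fan): 0.780000 × 0.997760 × 0.970000 = 0.7549

0.7549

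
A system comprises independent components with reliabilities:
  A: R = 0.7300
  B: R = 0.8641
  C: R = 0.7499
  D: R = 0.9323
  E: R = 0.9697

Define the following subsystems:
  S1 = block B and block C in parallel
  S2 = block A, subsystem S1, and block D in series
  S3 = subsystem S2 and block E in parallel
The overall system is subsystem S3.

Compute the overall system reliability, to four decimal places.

0.9896

Parallel (B and C): 1 − (1 − 0.864100)(1 − 0.749900) = 0.966011
Series (A, [0.966011], and D): 0.730000 × 0.966011 × 0.932300 = 0.657447
Parallel ([0.657447] and E): 1 − (1 − 0.657447)(1 − 0.969700) = 0.9896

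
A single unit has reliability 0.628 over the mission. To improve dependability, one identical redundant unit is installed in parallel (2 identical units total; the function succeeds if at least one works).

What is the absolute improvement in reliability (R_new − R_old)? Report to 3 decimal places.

0.234

R_before = 0.628
R_after = 1 − (1 − 0.628)^2 = 0.862
ΔR = 0.862 − 0.628 = 0.234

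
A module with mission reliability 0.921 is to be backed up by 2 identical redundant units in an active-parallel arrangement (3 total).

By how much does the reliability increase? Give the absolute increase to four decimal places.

0.0785

R_before = 0.921
R_after = 1 − (1 − 0.921)^3 = 0.9995
ΔR = 0.9995 − 0.921 = 0.0785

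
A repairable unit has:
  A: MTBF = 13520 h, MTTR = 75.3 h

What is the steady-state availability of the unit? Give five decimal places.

A(A) = MTBF/(MTBF+MTTR) = 13520/(13520+75.3) = 0.99446

0.99446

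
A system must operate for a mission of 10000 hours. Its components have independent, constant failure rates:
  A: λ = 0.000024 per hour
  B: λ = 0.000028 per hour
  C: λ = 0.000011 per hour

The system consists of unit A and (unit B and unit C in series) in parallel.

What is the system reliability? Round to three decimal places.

0.931

R(A) = exp(−0.000024 × 10000) = 0.78663
R(B) = exp(−0.000028 × 10000) = 0.75578
R(C) = exp(−0.000011 × 10000) = 0.89583
Series (B and C): 0.75578 × 0.89583 = 0.67705
Parallel (A and [0.67705]): 1 − (1 − 0.78663)(1 − 0.67705) = 0.931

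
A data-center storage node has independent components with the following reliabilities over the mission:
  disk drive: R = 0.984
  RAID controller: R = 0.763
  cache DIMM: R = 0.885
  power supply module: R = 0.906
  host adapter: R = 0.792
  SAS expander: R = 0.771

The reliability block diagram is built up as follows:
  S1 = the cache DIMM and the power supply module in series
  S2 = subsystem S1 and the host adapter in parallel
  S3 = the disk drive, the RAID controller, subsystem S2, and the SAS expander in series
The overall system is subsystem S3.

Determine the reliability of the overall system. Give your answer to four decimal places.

Series (cache DIMM and power supply module): 0.885000 × 0.906000 = 0.801810
Parallel ([0.801810] and host adapter): 1 − (1 − 0.801810)(1 − 0.792000) = 0.958776
Series (disk drive, RAID controller, [0.958776], and SAS expander): 0.984000 × 0.763000 × 0.958776 × 0.771000 = 0.5550

0.5550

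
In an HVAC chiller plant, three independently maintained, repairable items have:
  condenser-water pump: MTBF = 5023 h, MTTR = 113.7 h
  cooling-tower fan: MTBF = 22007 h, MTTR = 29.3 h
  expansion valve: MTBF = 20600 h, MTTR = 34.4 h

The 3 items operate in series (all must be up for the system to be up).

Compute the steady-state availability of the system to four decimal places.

0.9749

A(condenser-water pump) = MTBF/(MTBF+MTTR) = 5023/(5023+113.7) = 0.977865
A(cooling-tower fan) = MTBF/(MTBF+MTTR) = 22007/(22007+29.3) = 0.998670
A(expansion valve) = MTBF/(MTBF+MTTR) = 20600/(20600+34.4) = 0.998333
Series availability: 0.977865 × 0.998670 × 0.998333 = 0.9749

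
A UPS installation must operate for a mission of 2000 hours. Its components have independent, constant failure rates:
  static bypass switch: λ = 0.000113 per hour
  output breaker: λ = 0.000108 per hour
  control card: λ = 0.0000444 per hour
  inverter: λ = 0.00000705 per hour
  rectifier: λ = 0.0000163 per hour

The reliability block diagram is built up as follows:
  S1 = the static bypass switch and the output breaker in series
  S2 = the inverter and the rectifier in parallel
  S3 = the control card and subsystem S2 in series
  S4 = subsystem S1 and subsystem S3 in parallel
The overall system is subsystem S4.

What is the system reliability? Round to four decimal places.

0.9695

R(static bypass switch) = exp(−0.000113 × 2000) = 0.797718
R(output breaker) = exp(−0.000108 × 2000) = 0.805735
R(control card) = exp(−0.0000444 × 2000) = 0.915029
R(inverter) = exp(−0.00000705 × 2000) = 0.985999
R(rectifier) = exp(−0.0000163 × 2000) = 0.967926
Series (static bypass switch and output breaker): 0.797718 × 0.805735 = 0.642749
Parallel (inverter and rectifier): 1 − (1 − 0.985999)(1 − 0.967926) = 0.999551
Series (control card and [0.999551]): 0.915029 × 0.999551 = 0.914618
Parallel ([0.642749] and [0.914618]): 1 − (1 − 0.642749)(1 − 0.914618) = 0.9695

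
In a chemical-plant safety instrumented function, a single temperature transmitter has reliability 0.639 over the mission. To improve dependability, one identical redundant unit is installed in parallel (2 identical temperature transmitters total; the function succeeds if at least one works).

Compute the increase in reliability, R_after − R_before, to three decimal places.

0.231

R_before = 0.639
R_after = 1 − (1 − 0.639)^2 = 0.870
ΔR = 0.870 − 0.639 = 0.231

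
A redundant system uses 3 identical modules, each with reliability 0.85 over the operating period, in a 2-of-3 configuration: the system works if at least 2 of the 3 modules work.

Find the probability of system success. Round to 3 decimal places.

0.939

R = Σ_{i=2}^{3} C(3,i) p^i (1−p)^{3−i} with p = 0.85
C(3,2)·0.85^2·0.15^1 = 0.32513
C(3,3)·0.85^3·0.15^0 = 0.61413
Sum = 0.939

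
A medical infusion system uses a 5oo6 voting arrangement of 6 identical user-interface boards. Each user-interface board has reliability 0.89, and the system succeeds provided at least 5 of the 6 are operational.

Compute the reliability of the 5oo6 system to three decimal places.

R = Σ_{i=5}^{6} C(6,i) p^i (1−p)^{6−i} with p = 0.89
C(6,5)·0.89^5·0.11^1 = 0.36855
C(6,6)·0.89^6·0.11^0 = 0.49698
Sum = 0.866

0.866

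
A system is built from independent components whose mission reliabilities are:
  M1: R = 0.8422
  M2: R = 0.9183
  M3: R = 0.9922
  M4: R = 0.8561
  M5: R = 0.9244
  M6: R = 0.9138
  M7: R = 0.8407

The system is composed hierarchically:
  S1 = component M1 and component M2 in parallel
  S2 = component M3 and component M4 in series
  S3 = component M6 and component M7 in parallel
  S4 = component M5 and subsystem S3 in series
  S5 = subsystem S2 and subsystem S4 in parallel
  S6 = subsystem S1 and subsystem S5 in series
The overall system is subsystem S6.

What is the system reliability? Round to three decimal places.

0.974

Parallel (M1 and M2): 1 − (1 − 0.84220)(1 − 0.91830) = 0.98711
Series (M3 and M4): 0.99220 × 0.85610 = 0.84942
Parallel (M6 and M7): 1 − (1 − 0.91380)(1 − 0.84070) = 0.98627
Series (M5 and [0.98627]): 0.92440 × 0.98627 = 0.91171
Parallel ([0.84942] and [0.91171]): 1 − (1 − 0.84942)(1 − 0.91171) = 0.98671
Series ([0.98711] and [0.98671]): 0.98711 × 0.98671 = 0.974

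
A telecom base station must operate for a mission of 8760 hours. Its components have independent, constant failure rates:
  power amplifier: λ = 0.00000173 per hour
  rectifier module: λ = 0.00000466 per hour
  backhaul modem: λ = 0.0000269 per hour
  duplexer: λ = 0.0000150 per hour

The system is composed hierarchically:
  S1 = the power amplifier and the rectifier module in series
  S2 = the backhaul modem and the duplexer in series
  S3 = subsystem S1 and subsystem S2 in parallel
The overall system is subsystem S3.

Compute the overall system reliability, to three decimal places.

0.983

R(power amplifier) = exp(−0.00000173 × 8760) = 0.98496
R(rectifier module) = exp(−0.00000466 × 8760) = 0.96000
R(backhaul modem) = exp(−0.0000269 × 8760) = 0.79006
R(duplexer) = exp(−0.0000150 × 8760) = 0.87687
Series (power amplifier and rectifier module): 0.98496 × 0.96000 = 0.94556
Series (backhaul modem and duplexer): 0.79006 × 0.87687 = 0.69278
Parallel ([0.94556] and [0.69278]): 1 − (1 − 0.94556)(1 − 0.69278) = 0.983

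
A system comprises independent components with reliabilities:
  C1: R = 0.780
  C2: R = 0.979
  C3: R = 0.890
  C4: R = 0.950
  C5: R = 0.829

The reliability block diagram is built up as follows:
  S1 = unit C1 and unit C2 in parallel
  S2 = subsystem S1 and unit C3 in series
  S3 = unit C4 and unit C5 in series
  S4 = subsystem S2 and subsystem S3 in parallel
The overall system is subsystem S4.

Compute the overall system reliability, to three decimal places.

0.976

Parallel (C1 and C2): 1 − (1 − 0.78000)(1 − 0.97900) = 0.99538
Series ([0.99538] and C3): 0.99538 × 0.89000 = 0.88589
Series (C4 and C5): 0.95000 × 0.82900 = 0.78755
Parallel ([0.88589] and [0.78755]): 1 − (1 − 0.88589)(1 − 0.78755) = 0.976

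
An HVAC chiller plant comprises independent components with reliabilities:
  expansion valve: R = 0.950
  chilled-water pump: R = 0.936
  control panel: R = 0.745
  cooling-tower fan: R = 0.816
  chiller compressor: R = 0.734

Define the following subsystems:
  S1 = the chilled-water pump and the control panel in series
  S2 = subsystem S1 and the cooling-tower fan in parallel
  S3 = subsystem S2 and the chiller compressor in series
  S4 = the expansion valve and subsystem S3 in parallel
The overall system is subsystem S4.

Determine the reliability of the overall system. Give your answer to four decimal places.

Series (chilled-water pump and control panel): 0.936000 × 0.745000 = 0.697320
Parallel ([0.697320] and cooling-tower fan): 1 − (1 − 0.697320)(1 − 0.816000) = 0.944307
Series ([0.944307] and chiller compressor): 0.944307 × 0.734000 = 0.693121
Parallel (expansion valve and [0.693121]): 1 − (1 − 0.950000)(1 − 0.693121) = 0.9847

0.9847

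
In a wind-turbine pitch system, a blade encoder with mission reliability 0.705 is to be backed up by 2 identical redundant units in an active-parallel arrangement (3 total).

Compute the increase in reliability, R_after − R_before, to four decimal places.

R_before = 0.705
R_after = 1 − (1 − 0.705)^3 = 0.9743
ΔR = 0.9743 − 0.705 = 0.2693

0.2693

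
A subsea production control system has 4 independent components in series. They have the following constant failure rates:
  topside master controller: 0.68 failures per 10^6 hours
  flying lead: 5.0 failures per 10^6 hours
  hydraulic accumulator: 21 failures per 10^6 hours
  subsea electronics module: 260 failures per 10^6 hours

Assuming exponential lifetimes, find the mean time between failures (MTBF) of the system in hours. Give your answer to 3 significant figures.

3490

Series of exponential components: λ_sys = Σ λ_i
λ_sys = 0.00000068 + 0.0000050 + 0.000021 + 0.00026 = 2.8668e-04 /h
MTBF = 1 / λ_sys = 3490 h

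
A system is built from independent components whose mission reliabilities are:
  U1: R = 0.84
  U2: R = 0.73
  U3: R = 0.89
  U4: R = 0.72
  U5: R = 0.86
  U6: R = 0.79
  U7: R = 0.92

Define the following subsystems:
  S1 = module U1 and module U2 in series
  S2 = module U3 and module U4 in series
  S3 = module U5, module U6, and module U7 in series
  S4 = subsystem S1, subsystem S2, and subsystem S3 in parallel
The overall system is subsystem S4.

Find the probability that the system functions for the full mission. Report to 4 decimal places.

Series (U1 and U2): 0.840000 × 0.730000 = 0.613200
Series (U3 and U4): 0.890000 × 0.720000 = 0.640800
Series (U5, U6, and U7): 0.860000 × 0.790000 × 0.920000 = 0.625048
Parallel ([0.613200], [0.640800], and [0.625048]): 1 − (1 − 0.613200)(1 − 0.640800)(1 − 0.625048) = 0.9479

0.9479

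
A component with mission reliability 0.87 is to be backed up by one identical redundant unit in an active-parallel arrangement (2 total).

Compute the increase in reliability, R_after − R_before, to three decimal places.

0.113

R_before = 0.87
R_after = 1 − (1 − 0.87)^2 = 0.983
ΔR = 0.983 − 0.87 = 0.113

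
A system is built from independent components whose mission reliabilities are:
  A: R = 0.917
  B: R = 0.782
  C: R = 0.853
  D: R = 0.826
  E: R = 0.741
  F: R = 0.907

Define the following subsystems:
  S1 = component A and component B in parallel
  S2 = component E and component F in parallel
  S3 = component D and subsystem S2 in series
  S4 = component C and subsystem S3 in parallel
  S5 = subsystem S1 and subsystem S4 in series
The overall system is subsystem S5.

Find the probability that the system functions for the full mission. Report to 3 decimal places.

0.954

Parallel (A and B): 1 − (1 − 0.91700)(1 − 0.78200) = 0.98191
Parallel (E and F): 1 − (1 − 0.74100)(1 − 0.90700) = 0.97591
Series (D and [0.97591]): 0.82600 × 0.97591 = 0.80610
Parallel (C and [0.80610]): 1 − (1 − 0.85300)(1 − 0.80610) = 0.97150
Series ([0.98191] and [0.97150]): 0.98191 × 0.97150 = 0.954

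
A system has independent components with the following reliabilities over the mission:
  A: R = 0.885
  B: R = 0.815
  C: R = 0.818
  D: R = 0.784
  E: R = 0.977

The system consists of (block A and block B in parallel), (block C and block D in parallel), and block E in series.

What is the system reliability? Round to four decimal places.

0.9186

Parallel (A and B): 1 − (1 − 0.885000)(1 − 0.815000) = 0.978725
Parallel (C and D): 1 − (1 − 0.818000)(1 − 0.784000) = 0.960688
Series ([0.978725], [0.960688], and E): 0.978725 × 0.960688 × 0.977000 = 0.9186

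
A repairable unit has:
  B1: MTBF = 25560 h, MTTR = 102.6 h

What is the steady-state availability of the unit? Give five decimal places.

0.99600

A(B1) = MTBF/(MTBF+MTTR) = 25560/(25560+102.6) = 0.99600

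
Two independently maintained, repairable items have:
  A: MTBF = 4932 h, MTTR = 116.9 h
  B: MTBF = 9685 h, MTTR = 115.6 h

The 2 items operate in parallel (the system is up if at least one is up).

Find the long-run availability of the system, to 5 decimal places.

0.99973

A(A) = MTBF/(MTBF+MTTR) = 4932/(4932+116.9) = 0.976846
A(B) = MTBF/(MTBF+MTTR) = 9685/(9685+115.6) = 0.988205
Parallel availability: 1 − (1 − 0.976846)(1 − 0.988205) = 0.99973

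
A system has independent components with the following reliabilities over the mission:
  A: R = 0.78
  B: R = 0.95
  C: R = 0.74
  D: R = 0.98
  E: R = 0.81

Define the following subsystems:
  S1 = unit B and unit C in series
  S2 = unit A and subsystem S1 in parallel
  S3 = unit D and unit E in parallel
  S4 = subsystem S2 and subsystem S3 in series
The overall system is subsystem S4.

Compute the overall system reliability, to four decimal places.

Series (B and C): 0.950000 × 0.740000 = 0.703000
Parallel (A and [0.703000]): 1 − (1 − 0.780000)(1 − 0.703000) = 0.934660
Parallel (D and E): 1 − (1 − 0.980000)(1 − 0.810000) = 0.996200
Series ([0.934660] and [0.996200]): 0.934660 × 0.996200 = 0.9311

0.9311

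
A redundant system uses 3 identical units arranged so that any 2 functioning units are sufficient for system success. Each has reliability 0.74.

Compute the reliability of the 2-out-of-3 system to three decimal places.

0.832

R = Σ_{i=2}^{3} C(3,i) p^i (1−p)^{3−i} with p = 0.74
C(3,2)·0.74^2·0.26^1 = 0.42713
C(3,3)·0.74^3·0.26^0 = 0.40522
Sum = 0.832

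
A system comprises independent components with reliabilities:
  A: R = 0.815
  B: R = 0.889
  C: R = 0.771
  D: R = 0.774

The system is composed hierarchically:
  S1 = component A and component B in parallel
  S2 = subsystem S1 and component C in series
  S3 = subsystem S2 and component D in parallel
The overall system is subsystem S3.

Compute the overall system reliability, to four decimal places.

0.9447

Parallel (A and B): 1 − (1 − 0.815000)(1 − 0.889000) = 0.979465
Series ([0.979465] and C): 0.979465 × 0.771000 = 0.755168
Parallel ([0.755168] and D): 1 − (1 − 0.755168)(1 − 0.774000) = 0.9447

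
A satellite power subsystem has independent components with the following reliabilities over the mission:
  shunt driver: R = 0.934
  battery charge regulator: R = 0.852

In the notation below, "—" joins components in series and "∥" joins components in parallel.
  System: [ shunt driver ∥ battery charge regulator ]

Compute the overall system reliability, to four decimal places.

Parallel (shunt driver and battery charge regulator): 1 − (1 − 0.934000)(1 − 0.852000) = 0.9902

0.9902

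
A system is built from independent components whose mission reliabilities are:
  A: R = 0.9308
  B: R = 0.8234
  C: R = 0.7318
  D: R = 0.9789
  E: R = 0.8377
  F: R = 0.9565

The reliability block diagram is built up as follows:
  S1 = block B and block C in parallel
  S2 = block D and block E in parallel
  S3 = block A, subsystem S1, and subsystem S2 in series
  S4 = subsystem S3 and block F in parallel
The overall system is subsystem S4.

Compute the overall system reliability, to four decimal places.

Parallel (B and C): 1 − (1 − 0.823400)(1 − 0.731800) = 0.952636
Parallel (D and E): 1 − (1 − 0.978900)(1 − 0.837700) = 0.996575
Series (A, [0.952636], and [0.996575]): 0.930800 × 0.952636 × 0.996575 = 0.883677
Parallel ([0.883677] and F): 1 − (1 − 0.883677)(1 − 0.956500) = 0.9949

0.9949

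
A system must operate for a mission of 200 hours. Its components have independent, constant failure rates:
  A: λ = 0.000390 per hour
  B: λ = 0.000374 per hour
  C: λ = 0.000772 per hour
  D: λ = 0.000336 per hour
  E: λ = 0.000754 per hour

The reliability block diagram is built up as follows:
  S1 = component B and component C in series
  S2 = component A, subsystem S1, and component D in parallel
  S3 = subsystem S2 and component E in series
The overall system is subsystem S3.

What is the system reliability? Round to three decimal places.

R(A) = exp(−0.000390 × 200) = 0.92496
R(B) = exp(−0.000374 × 200) = 0.92793
R(C) = exp(−0.000772 × 200) = 0.85693
R(D) = exp(−0.000336 × 200) = 0.93501
R(E) = exp(−0.000754 × 200) = 0.86002
Series (B and C): 0.92793 × 0.85693 = 0.79517
Parallel (A, [0.79517], and D): 1 − (1 − 0.92496)(1 − 0.79517)(1 − 0.93501) = 0.99900
Series ([0.99900] and E): 0.99900 × 0.86002 = 0.859

0.859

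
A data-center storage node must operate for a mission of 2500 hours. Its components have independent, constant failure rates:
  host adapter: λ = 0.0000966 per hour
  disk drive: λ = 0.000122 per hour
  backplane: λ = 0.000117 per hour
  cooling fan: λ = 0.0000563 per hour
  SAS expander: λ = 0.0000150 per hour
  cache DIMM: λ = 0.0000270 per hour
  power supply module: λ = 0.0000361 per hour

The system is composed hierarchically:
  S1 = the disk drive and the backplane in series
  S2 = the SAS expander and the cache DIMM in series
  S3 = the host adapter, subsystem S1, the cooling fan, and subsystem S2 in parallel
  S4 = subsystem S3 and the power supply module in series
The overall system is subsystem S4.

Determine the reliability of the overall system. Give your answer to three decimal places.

0.913

R(host adapter) = exp(−0.0000966 × 2500) = 0.78545
R(disk drive) = exp(−0.000122 × 2500) = 0.73712
R(backplane) = exp(−0.000117 × 2500) = 0.74640
R(cooling fan) = exp(−0.0000563 × 2500) = 0.86871
R(SAS expander) = exp(−0.0000150 × 2500) = 0.96319
R(cache DIMM) = exp(−0.0000270 × 2500) = 0.93473
R(power supply module) = exp(−0.0000361 × 2500) = 0.91370
Series (disk drive and backplane): 0.73712 × 0.74640 = 0.55019
Series (SAS expander and cache DIMM): 0.96319 × 0.93473 = 0.90032
Parallel (host adapter, [0.55019], cooling fan, and [0.90032]): 1 − (1 − 0.78545)(1 − 0.55019)(1 − 0.86871)(1 − 0.90032) = 0.99874
Series ([0.99874] and power supply module): 0.99874 × 0.91370 = 0.913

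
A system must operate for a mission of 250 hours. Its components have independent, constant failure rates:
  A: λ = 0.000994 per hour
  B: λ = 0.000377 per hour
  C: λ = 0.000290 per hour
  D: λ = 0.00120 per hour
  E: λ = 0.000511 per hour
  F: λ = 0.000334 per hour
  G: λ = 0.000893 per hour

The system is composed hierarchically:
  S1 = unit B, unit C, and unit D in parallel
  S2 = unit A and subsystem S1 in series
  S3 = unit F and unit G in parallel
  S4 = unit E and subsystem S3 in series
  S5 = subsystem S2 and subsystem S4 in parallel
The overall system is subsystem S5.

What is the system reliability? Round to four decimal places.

R(A) = exp(−0.000994 × 250) = 0.779970
R(B) = exp(−0.000377 × 250) = 0.910055
R(C) = exp(−0.000290 × 250) = 0.930066
R(D) = exp(−0.00120 × 250) = 0.740818
R(E) = exp(−0.000511 × 250) = 0.880073
R(F) = exp(−0.000334 × 250) = 0.919891
R(G) = exp(−0.000893 × 250) = 0.799915
Parallel (B, C, and D): 1 − (1 − 0.910055)(1 − 0.930066)(1 − 0.740818) = 0.998370
Series (A and [0.998370]): 0.779970 × 0.998370 = 0.778699
Parallel (F and G): 1 − (1 − 0.919891)(1 − 0.799915) = 0.983971
Series (E and [0.983971]): 0.880073 × 0.983971 = 0.865966
Parallel ([0.778699] and [0.865966]): 1 − (1 − 0.778699)(1 − 0.865966) = 0.9703

0.9703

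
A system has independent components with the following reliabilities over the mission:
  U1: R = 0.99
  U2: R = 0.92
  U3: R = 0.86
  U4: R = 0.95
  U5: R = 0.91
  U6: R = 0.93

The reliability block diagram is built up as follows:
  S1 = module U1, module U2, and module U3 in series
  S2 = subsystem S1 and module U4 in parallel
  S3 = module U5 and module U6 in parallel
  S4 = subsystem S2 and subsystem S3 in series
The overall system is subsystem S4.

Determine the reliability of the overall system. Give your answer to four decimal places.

Series (U1, U2, and U3): 0.990000 × 0.920000 × 0.860000 = 0.783288
Parallel ([0.783288] and U4): 1 − (1 − 0.783288)(1 − 0.950000) = 0.989164
Parallel (U5 and U6): 1 − (1 − 0.910000)(1 − 0.930000) = 0.993700
Series ([0.989164] and [0.993700]): 0.989164 × 0.993700 = 0.9829

0.9829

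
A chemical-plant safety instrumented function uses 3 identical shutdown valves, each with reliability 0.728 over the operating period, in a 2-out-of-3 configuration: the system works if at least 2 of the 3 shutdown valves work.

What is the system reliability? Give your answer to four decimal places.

R = Σ_{i=2}^{3} C(3,i) p^i (1−p)^{3−i} with p = 0.728
C(3,2)·0.728^2·0.272^1 = 0.432467
C(3,3)·0.728^3·0.272^0 = 0.385828
Sum = 0.8183

0.8183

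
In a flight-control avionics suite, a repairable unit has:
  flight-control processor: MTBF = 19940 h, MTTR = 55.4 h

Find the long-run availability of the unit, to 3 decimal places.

A(flight-control processor) = MTBF/(MTBF+MTTR) = 19940/(19940+55.4) = 0.997

0.997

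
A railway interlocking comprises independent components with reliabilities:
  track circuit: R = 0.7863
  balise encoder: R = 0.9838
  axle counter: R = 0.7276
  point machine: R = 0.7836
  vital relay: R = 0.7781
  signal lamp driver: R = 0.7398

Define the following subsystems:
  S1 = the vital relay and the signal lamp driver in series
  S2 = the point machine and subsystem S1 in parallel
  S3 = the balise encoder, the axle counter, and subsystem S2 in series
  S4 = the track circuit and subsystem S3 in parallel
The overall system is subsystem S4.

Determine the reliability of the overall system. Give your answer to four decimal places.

0.9252

Series (vital relay and signal lamp driver): 0.778100 × 0.739800 = 0.575638
Parallel (point machine and [0.575638]): 1 − (1 − 0.783600)(1 − 0.575638) = 0.908168
Series (balise encoder, axle counter, and [0.908168]): 0.983800 × 0.727600 × 0.908168 = 0.650078
Parallel (track circuit and [0.650078]): 1 − (1 − 0.786300)(1 − 0.650078) = 0.9252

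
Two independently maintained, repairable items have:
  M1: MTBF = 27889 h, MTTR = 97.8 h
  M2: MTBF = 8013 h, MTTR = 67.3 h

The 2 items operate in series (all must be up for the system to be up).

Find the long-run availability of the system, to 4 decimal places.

A(M1) = MTBF/(MTBF+MTTR) = 27889/(27889+97.8) = 0.996505
A(M2) = MTBF/(MTBF+MTTR) = 8013/(8013+67.3) = 0.991671
Series availability: 0.996505 × 0.991671 = 0.9882

0.9882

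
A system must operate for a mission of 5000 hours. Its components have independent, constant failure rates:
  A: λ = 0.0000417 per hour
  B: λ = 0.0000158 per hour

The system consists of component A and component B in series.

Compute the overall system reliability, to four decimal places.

R(A) = exp(−0.0000417 × 5000) = 0.811801
R(B) = exp(−0.0000158 × 5000) = 0.924040
Series (A and B): 0.811801 × 0.924040 = 0.7501

0.7501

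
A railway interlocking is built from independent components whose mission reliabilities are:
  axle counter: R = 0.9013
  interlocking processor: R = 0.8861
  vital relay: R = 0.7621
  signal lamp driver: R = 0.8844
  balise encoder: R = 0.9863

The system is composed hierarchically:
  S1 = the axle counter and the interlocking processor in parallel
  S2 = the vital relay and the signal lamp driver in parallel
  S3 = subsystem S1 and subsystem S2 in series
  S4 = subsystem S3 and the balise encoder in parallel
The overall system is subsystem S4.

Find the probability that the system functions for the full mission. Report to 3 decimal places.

0.999

Parallel (axle counter and interlocking processor): 1 − (1 − 0.90130)(1 − 0.88610) = 0.98876
Parallel (vital relay and signal lamp driver): 1 − (1 − 0.76210)(1 − 0.88440) = 0.97250
Series ([0.98876] and [0.97250]): 0.98876 × 0.97250 = 0.96157
Parallel ([0.96157] and balise encoder): 1 − (1 − 0.96157)(1 − 0.98630) = 0.999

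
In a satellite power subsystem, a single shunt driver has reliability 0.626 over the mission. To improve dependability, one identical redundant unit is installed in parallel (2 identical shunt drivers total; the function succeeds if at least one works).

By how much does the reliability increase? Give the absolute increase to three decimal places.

R_before = 0.626
R_after = 1 − (1 − 0.626)^2 = 0.860
ΔR = 0.860 − 0.626 = 0.234

0.234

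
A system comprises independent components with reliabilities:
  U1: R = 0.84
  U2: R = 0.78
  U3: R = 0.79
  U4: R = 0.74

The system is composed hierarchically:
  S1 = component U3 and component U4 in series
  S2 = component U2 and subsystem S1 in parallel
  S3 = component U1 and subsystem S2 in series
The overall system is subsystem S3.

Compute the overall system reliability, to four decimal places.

0.7632

Series (U3 and U4): 0.790000 × 0.740000 = 0.584600
Parallel (U2 and [0.584600]): 1 − (1 − 0.780000)(1 − 0.584600) = 0.908612
Series (U1 and [0.908612]): 0.840000 × 0.908612 = 0.7632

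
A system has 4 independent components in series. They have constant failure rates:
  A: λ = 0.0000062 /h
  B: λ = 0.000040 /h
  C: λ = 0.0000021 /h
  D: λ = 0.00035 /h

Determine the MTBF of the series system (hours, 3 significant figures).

Series of exponential components: λ_sys = Σ λ_i
λ_sys = 0.0000062 + 0.000040 + 0.0000021 + 0.00035 = 3.9830e-04 /h
MTBF = 1 / λ_sys = 2510 h

2510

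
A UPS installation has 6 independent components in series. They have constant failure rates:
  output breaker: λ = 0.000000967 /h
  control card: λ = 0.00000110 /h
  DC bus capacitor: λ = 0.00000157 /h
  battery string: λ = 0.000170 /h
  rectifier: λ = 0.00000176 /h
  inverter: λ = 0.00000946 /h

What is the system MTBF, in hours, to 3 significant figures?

Series of exponential components: λ_sys = Σ λ_i
λ_sys = 0.000000967 + 0.00000110 + 0.00000157 + 0.000170 + 0.00000176 + 0.00000946 = 1.8486e-04 /h
MTBF = 1 / λ_sys = 5410 h

5410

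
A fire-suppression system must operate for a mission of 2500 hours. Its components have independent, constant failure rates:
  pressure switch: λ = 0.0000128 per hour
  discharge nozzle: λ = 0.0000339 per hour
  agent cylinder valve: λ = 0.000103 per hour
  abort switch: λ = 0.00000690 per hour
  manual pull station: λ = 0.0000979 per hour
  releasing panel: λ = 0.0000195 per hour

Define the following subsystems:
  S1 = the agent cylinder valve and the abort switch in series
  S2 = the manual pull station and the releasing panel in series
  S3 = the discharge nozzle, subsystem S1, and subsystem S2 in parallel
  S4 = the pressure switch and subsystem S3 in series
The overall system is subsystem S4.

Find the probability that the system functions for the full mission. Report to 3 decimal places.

R(pressure switch) = exp(−0.0000128 × 2500) = 0.96851
R(discharge nozzle) = exp(−0.0000339 × 2500) = 0.91874
R(agent cylinder valve) = exp(−0.000103 × 2500) = 0.77298
R(abort switch) = exp(−0.00000690 × 2500) = 0.98290
R(manual pull station) = exp(−0.0000979 × 2500) = 0.78290
R(releasing panel) = exp(−0.0000195 × 2500) = 0.95242
Series (agent cylinder valve and abort switch): 0.77298 × 0.98290 = 0.75976
Series (manual pull station and releasing panel): 0.78290 × 0.95242 = 0.74565
Parallel (discharge nozzle, [0.75976], and [0.74565]): 1 − (1 − 0.91874)(1 − 0.75976)(1 − 0.74565) = 0.99503
Series (pressure switch and [0.99503]): 0.96851 × 0.99503 = 0.964

0.964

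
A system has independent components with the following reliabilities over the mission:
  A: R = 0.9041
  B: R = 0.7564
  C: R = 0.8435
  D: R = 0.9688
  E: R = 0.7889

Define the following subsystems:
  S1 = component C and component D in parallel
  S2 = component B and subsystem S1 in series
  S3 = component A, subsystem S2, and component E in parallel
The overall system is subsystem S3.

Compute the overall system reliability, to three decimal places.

0.995

Parallel (C and D): 1 − (1 − 0.84350)(1 − 0.96880) = 0.99512
Series (B and [0.99512]): 0.75640 × 0.99512 = 0.75271
Parallel (A, [0.75271], and E): 1 − (1 − 0.90410)(1 − 0.75271)(1 − 0.78890) = 0.995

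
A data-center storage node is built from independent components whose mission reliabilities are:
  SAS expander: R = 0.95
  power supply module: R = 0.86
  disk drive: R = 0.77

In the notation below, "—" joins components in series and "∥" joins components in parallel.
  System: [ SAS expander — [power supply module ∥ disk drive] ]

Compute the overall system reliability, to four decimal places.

0.9194

Parallel (power supply module and disk drive): 1 − (1 − 0.860000)(1 − 0.770000) = 0.967800
Series (SAS expander and [0.967800]): 0.950000 × 0.967800 = 0.9194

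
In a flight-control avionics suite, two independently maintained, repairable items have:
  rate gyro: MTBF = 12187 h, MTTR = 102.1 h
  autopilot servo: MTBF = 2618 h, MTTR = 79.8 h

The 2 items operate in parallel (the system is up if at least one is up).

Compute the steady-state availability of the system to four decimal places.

0.9998

A(rate gyro) = MTBF/(MTBF+MTTR) = 12187/(12187+102.1) = 0.991692
A(autopilot servo) = MTBF/(MTBF+MTTR) = 2618/(2618+79.8) = 0.970420
Parallel availability: 1 − (1 − 0.991692)(1 − 0.970420) = 0.9998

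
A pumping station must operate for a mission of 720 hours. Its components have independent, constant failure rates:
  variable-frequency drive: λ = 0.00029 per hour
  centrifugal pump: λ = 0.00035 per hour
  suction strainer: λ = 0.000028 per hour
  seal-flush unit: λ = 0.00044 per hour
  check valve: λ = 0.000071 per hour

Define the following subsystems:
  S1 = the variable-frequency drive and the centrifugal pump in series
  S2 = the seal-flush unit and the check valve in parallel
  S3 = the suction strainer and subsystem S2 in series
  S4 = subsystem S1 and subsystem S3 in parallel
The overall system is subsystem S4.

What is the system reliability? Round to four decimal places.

R(variable-frequency drive) = exp(−0.00029 × 720) = 0.811558
R(centrifugal pump) = exp(−0.00035 × 720) = 0.777245
R(suction strainer) = exp(−0.000028 × 720) = 0.980042
R(seal-flush unit) = exp(−0.00044 × 720) = 0.728476
R(check valve) = exp(−0.000071 × 720) = 0.950165
Series (variable-frequency drive and centrifugal pump): 0.811558 × 0.777245 = 0.630779
Parallel (seal-flush unit and check valve): 1 − (1 − 0.728476)(1 − 0.950165) = 0.986469
Series (suction strainer and [0.986469]): 0.980042 × 0.986469 = 0.966781
Parallel ([0.630779] and [0.966781]): 1 − (1 − 0.630779)(1 − 0.966781) = 0.9877

0.9877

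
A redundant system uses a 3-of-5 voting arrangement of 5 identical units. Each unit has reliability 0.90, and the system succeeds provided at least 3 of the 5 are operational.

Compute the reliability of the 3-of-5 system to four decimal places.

R = Σ_{i=3}^{5} C(5,i) p^i (1−p)^{5−i} with p = 0.90
C(5,3)·0.90^3·0.10^2 = 0.072900
C(5,4)·0.90^4·0.10^1 = 0.328050
C(5,5)·0.90^5·0.10^0 = 0.590490
Sum = 0.9914

0.9914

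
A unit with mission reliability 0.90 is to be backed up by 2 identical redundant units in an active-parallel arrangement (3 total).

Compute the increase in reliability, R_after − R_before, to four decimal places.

0.0990

R_before = 0.90
R_after = 1 − (1 − 0.90)^3 = 0.9990
ΔR = 0.9990 − 0.90 = 0.0990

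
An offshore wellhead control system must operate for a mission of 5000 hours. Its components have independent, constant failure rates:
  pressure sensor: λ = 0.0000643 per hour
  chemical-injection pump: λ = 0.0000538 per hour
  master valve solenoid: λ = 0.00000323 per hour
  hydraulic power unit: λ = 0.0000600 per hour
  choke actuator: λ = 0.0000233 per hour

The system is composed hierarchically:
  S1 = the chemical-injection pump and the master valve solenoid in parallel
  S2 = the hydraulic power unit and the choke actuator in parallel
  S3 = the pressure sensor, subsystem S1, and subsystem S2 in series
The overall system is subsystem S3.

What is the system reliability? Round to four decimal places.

R(pressure sensor) = exp(−0.0000643 × 5000) = 0.725061
R(chemical-injection pump) = exp(−0.0000538 × 5000) = 0.764143
R(master valve solenoid) = exp(−0.00000323 × 5000) = 0.983980
R(hydraulic power unit) = exp(−0.0000600 × 5000) = 0.740818
R(choke actuator) = exp(−0.0000233 × 5000) = 0.890030
Parallel (chemical-injection pump and master valve solenoid): 1 − (1 − 0.764143)(1 − 0.983980) = 0.996222
Parallel (hydraulic power unit and choke actuator): 1 − (1 − 0.740818)(1 − 0.890030) = 0.971498
Series (pressure sensor, [0.996222], and [0.971498]): 0.725061 × 0.996222 × 0.971498 = 0.7017

0.7017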